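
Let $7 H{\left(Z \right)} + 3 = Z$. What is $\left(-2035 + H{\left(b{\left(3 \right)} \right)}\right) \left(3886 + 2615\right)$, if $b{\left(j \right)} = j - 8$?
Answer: $- \frac{92658753}{7} \approx -1.3237 \cdot 10^{7}$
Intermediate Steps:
$b{\left(j \right)} = -8 + j$
$H{\left(Z \right)} = - \frac{3}{7} + \frac{Z}{7}$
$\left(-2035 + H{\left(b{\left(3 \right)} \right)}\right) \left(3886 + 2615\right) = \left(-2035 + \left(- \frac{3}{7} + \frac{-8 + 3}{7}\right)\right) \left(3886 + 2615\right) = \left(-2035 + \left(- \frac{3}{7} + \frac{1}{7} \left(-5\right)\right)\right) 6501 = \left(-2035 - \frac{8}{7}\right) 6501 = \left(- \frac{14253}{7}\right) 6501 = - \frac{92658753}{7}$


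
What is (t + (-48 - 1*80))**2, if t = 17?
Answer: 12321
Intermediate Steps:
(t + (-48 - 1*80))**2 = (17 + (-48 - 1*80))**2 = (17 + (-48 - 80))**2 = (17 - 128)**2 = (-111)**2 = 12321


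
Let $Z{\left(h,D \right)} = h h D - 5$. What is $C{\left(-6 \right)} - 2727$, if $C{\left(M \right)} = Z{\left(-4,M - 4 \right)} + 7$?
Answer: $-2885$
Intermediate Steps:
$Z{\left(h,D \right)} = -5 + D h^{2}$ ($Z{\left(h,D \right)} = h^{2} D - 5 = D h^{2} - 5 = -5 + D h^{2}$)
$C{\left(M \right)} = -62 + 16 M$ ($C{\left(M \right)} = \left(-5 + \left(M - 4\right) \left(-4\right)^{2}\right) + 7 = \left(-5 + \left(-4 + M\right) 16\right) + 7 = \left(-5 + \left(-64 + 16 M\right)\right) + 7 = \left(-69 + 16 M\right) + 7 = -62 + 16 M$)
$C{\left(-6 \right)} - 2727 = \left(-62 + 16 \left(-6\right)\right) - 2727 = \left(-62 - 96\right) - 2727 = -158 - 2727 = -2885$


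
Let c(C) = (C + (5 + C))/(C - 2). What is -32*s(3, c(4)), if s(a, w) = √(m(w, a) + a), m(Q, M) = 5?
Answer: -64*√2 ≈ -90.510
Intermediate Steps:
c(C) = (5 + 2*C)/(-2 + C)
s(a, w) = √(5 + a)
-32*s(3, c(4)) = -32*√(5 + 3) = -64*√2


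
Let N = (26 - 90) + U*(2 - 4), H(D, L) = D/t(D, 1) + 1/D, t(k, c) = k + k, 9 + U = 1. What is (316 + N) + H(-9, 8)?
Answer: 4831/18 ≈ 268.39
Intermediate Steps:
U = -8 (U = -9 + 1 = -8)
t(k, c) = 2*k
H(D, L) = 1/2 + 1/D (H(D, L) = D/((2*D)) + 1/D = D*(1/(2*D)) + 1/D = 1/2 + 1/D)
N = -48 (N = (26 - 90) - 8*(2 - 4) = -64 - 8*(-2) = -64 + 16 = -48)
(316 + N) + H(-9, 8) = (316 - 48) + (1/2)*(2 - 9)/(-9) = 268 + (1/2)*(-1/9)*(-7) = 268 + 7/18 = 4831/18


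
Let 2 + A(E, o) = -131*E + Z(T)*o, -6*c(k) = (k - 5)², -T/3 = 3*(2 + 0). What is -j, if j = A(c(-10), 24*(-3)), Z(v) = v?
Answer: -12413/2 ≈ -6206.5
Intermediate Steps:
T = -18 (T = -9*(2 + 0) = -9*2 = -3*6 = -18)
c(k) = -(-5 + k)²/6 (c(k) = -(k - 5)²/6 = -(-5 + k)²/6)
A(E, o) = -2 - 131*E - 18*o (A(E, o) = -2 + (-131*E - 18*o) = -2 - 131*E - 18*o)
j = 12413/2 (j = -2 - (-131)*(-5 - 10)²/6 - 432*(-3) = -2 - (-131)*(-15)²/6 - 18*(-72) = -2 - (-131)*225/6 + 1296 = -2 - 131*(-75/2) + 1296 = -2 + 9825/2 + 1296 = 12413/2 ≈ 6206.5)
-j = -1*12413/2 = -12413/2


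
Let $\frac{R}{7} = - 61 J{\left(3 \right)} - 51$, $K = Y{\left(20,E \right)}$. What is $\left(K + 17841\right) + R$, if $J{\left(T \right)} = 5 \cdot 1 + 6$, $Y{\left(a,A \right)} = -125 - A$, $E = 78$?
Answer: $12584$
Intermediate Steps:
$K = -203$ ($K = -125 - 78 = -203$)
$J{\left(T \right)} = 11$ ($J{\left(T \right)} = 5 + 6 = 11$)
$R = -5054$ ($R = 7 \left(\left(-61\right) 11 - 51\right) = 7 \left(-671 - 51\right) = 7 \left(-722\right) = -5054$)
$\left(K + 17841\right) + R = \left(-203 + 17841\right) - 5054 = 17638 - 5054 = 12584$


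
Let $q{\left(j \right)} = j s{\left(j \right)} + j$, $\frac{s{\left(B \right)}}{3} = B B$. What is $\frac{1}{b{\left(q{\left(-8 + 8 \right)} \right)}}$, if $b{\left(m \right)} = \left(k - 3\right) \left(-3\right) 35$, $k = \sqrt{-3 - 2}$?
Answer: $\frac{1}{490} + \frac{i \sqrt{5}}{1470} \approx 0.0020408 + 0.0015211 i$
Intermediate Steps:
$s{\left(B \right)} = 3 B^{2}$ ($s{\left(B \right)} = 3 B B = 3 B^{2}$)
$q{\left(j \right)} = j + 3 j^{3}$ ($q{\left(j \right)} = j 3 j^{2} + j = 3 j^{3} + j = j + 3 j^{3}$)
$k = i \sqrt{5}$ ($k = \sqrt{-5} = i \sqrt{5} \approx 2.2361 i$)
$b{\left(m \right)} = 315 - 105 i \sqrt{5}$ ($b{\left(m \right)} = \left(i \sqrt{5} - 3\right) \left(-3\right) 35 = \left(-3 + i \sqrt{5}\right) \left(-3\right) 35 = \left(9 - 3 i \sqrt{5}\right) 35 = 315 - 105 i \sqrt{5}$)
$\frac{1}{b{\left(q{\left(-8 + 8 \right)} \right)}} = \frac{1}{315 - 105 i \sqrt{5}}$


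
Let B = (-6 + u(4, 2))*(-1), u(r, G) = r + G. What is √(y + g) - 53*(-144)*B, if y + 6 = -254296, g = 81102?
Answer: 20*I*√433 ≈ 416.17*I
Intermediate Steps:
u(r, G) = G + r
y = -254302 (y = -6 - 254296 = -254302)
B = 0 (B = (-6 + (2 + 4))*(-1) = (-6 + 6)*(-1) = 0*(-1) = 0)
√(y + g) - 53*(-144)*B = √(-254302 + 81102) - 53*(-144)*0 = √(-173200) - (-7632)*0 = 20*I*√433 - 1*0 = 20*I*√433 + 0 = 20*I*√433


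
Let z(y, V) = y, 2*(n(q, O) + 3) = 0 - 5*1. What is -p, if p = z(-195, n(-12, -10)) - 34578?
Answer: 34773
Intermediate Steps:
n(q, O) = -11/2 (n(q, O) = -3 + (0 - 5*1)/2 = -3 + (0 - 5)/2 = -3 + (1/2)*(-5) = -3 - 5/2 = -11/2)
p = -34773 (p = -195 - 34578 = -34773)
-p = -1*(-34773) = 34773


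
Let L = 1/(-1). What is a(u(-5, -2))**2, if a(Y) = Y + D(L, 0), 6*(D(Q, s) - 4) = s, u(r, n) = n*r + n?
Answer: 144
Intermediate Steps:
L = -1
u(r, n) = n + n*r
D(Q, s) = 4 + s/6
a(Y) = 4 + Y (a(Y) = Y + (4 + (1/6)*0) = Y + (4 + 0) = Y + 4 = 4 + Y)
a(u(-5, -2))**2 = (4 - 2*(1 - 5))**2 = (4 - 2*(-4))**2 = (4 + 8)**2 = 12**2 = 144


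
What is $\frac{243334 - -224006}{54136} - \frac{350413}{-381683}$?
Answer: $\frac{49336422847}{5165697722} \approx 9.5508$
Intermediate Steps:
$\frac{243334 - -224006}{54136} - \frac{350413}{-381683} = \left(243334 + 224006\right) \frac{1}{54136} - - \frac{350413}{381683} = 467340 \cdot \frac{1}{54136} + \frac{350413}{381683} = \frac{116835}{13534} + \frac{350413}{381683} = \frac{49336422847}{5165697722}$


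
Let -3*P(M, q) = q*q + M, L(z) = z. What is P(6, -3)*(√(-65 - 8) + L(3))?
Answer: -15 - 5*I*√73 ≈ -15.0 - 42.72*I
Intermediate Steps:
P(M, q) = -M/3 - q²/3 (P(M, q) = -(q*q + M)/3 = -(q² + M)/3 = -(M + q²)/3 = -M/3 - q²/3)
P(6, -3)*(√(-65 - 8) + L(3)) = (-⅓*6 - ⅓*(-3)²)*(√(-65 - 8) + 3) = (-2 - ⅓*9)*(√(-73) + 3) = (-2 - 3)*(I*√73 + 3) = -5*(3 + I*√73) = -15 - 5*I*√73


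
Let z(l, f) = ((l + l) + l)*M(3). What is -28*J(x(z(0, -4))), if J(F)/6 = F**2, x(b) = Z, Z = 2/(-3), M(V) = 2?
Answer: -224/3 ≈ -74.667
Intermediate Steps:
Z = -2/3 (Z = 2*(-1/3) = -2/3 ≈ -0.66667)
z(l, f) = 6*l (z(l, f) = ((l + l) + l)*2 = (2*l + l)*2 = (3*l)*2 = 6*l)
x(b) = -2/3
J(F) = 6*F**2
-28*J(x(z(0, -4))) = -168*(-2/3)**2 = -168*4/9 = -28*8/3 = -224/3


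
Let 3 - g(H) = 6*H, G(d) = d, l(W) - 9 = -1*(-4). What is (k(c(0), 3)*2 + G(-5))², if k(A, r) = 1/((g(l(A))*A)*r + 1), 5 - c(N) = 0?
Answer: 7901721/315844 ≈ 25.018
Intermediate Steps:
c(N) = 5 (c(N) = 5 - 1*0 = 5 + 0 = 5)
l(W) = 13 (l(W) = 9 - 1*(-4) = 9 + 4 = 13)
g(H) = 3 - 6*H
k(A, r) = 1/(1 - 75*A*r) (k(A, r) = 1/(((3 - 6*13)*A)*r + 1) = 1/(((3 - 78)*A)*r + 1) = 1/((-75*A)*r + 1) = 1/(-75*A*r + 1) = 1/(1 - 75*A*r))
(k(c(0), 3)*2 + G(-5))² = (-1/(-1 + 75*5*3)*2 - 5)² = (-1/(-1 + 1125)*2 - 5)² = (-1/1124*2 - 5)² = (-1/562 - 5)² = (-2811/562)² = 7901721/315844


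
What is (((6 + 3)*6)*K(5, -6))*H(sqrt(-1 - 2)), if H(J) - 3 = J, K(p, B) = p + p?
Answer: 1620 + 540*I*sqrt(3) ≈ 1620.0 + 935.31*I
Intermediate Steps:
K(p, B) = 2*p
H(J) = 3 + J
(((6 + 3)*6)*K(5, -6))*H(sqrt(-1 - 2)) = (((6 + 3)*6)*(2*5))*(3 + sqrt(-1 - 2)) = ((9*6)*10)*(3 + sqrt(-3)) = (54*10)*(3 + I*sqrt(3)) = 540*(3 + I*sqrt(3)) = 1620 + 540*I*sqrt(3)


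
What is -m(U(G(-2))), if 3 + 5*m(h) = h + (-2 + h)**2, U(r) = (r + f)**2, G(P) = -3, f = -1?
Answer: -209/5 ≈ -41.800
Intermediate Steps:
U(r) = (-1 + r)**2 (U(r) = (r - 1)**2 = (-1 + r)**2)
m(h) = -3/5 + h/5 + (-2 + h)**2/5 (m(h) = -3/5 + (h + (-2 + h)**2)/5 = -3/5 + (h/5 + (-2 + h)**2/5) = -3/5 + h/5 + (-2 + h)**2/5)
-m(U(G(-2))) = -(-3/5 + (-1 - 3)**2/5 + (-2 + (-1 - 3)**2)**2/5) = -(-3/5 + (1/5)*(-4)**2 + (-2 + (-4)**2)**2/5) = -(-3/5 + (1/5)*16 + (-2 + 16)**2/5) = -(-3/5 + 16/5 + (1/5)*14**2) = -(-3/5 + 16/5 + (1/5)*196) = -(-3/5 + 16/5 + 196/5) = -1*209/5 = -209/5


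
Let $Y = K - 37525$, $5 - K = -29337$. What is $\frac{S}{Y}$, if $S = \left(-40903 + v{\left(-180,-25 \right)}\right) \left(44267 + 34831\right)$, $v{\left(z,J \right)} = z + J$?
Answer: $\frac{3251560584}{8183} \approx 3.9736 \cdot 10^{5}$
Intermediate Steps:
$v{\left(z,J \right)} = J + z$
$K = 29342$ ($K = 5 - -29337 = 5 + 29337 = 29342$)
$S = -3251560584$ ($S = \left(-40903 - 205\right) \left(44267 + 34831\right) = \left(-40903 - 205\right) 79098 = \left(-41108\right) 79098 = -3251560584$)
$Y = -8183$ ($Y = 29342 - 37525 = -8183$)
$\frac{S}{Y} = - \frac{3251560584}{-8183} = \left(-3251560584\right) \left(- \frac{1}{8183}\right) = \frac{3251560584}{8183}$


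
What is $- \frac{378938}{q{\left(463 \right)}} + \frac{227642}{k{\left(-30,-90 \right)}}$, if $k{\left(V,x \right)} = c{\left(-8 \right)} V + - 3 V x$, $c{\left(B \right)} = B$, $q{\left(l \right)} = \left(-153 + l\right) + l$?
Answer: $- \frac{1577209973}{3037890} \approx -519.18$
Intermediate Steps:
$q{\left(l \right)} = -153 + 2 l$
$k{\left(V,x \right)} = - 8 V - 3 V x$ ($k{\left(V,x \right)} = - 8 V + - 3 V x = - 8 V - 3 V x$)
$- \frac{378938}{q{\left(463 \right)}} + \frac{227642}{k{\left(-30,-90 \right)}} = - \frac{378938}{-153 + 2 \cdot 463} + \frac{227642}{\left(-1\right) \left(-30\right) \left(8 + 3 \left(-90\right)\right)} = - \frac{378938}{-153 + 926} + \frac{227642}{\left(-1\right) \left(-30\right) \left(8 - 270\right)} = - \frac{378938}{773} + \frac{227642}{\left(-1\right) \left(-30\right) \left(-262\right)} = \left(-378938\right) \frac{1}{773} + \frac{227642}{-7860} = - \frac{378938}{773} + 227642 \left(- \frac{1}{7860}\right) = - \frac{378938}{773} - \frac{113821}{3930} = - \frac{1577209973}{3037890}$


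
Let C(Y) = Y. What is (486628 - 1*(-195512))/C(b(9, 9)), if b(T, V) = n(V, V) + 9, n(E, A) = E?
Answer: 113690/3 ≈ 37897.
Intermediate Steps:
b(T, V) = 9 + V (b(T, V) = V + 9 = 9 + V)
(486628 - 1*(-195512))/C(b(9, 9)) = (486628 - 1*(-195512))/(9 + 9) = (486628 + 195512)/18 = 682140*(1/18) = 113690/3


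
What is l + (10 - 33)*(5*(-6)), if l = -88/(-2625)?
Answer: 1811338/2625 ≈ 690.03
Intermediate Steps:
l = 88/2625 (l = -88*(-1/2625) = 88/2625 ≈ 0.033524)
l + (10 - 33)*(5*(-6)) = 88/2625 + (10 - 33)*(5*(-6)) = 88/2625 - 23*(-30) = 88/2625 + 690 = 1811338/2625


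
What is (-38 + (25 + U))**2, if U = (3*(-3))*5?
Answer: 3364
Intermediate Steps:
U = -45 (U = -9*5 = -45)
(-38 + (25 + U))**2 = (-38 + (25 - 45))**2 = (-38 - 20)**2 = (-58)**2 = 3364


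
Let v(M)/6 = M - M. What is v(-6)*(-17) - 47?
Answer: -47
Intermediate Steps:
v(M) = 0 (v(M) = 6*(M - M) = 6*0 = 0)
v(-6)*(-17) - 47 = 0*(-17) - 47 = 0 - 47 = -47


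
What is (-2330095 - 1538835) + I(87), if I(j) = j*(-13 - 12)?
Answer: -3871105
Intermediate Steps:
I(j) = -25*j (I(j) = j*(-25) = -25*j)
(-2330095 - 1538835) + I(87) = (-2330095 - 1538835) - 25*87 = -3868930 - 2175 = -3871105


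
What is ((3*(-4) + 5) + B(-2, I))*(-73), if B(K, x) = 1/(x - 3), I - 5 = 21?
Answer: 11680/23 ≈ 507.83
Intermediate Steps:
I = 26 (I = 5 + 21 = 26)
B(K, x) = 1/(-3 + x)
((3*(-4) + 5) + B(-2, I))*(-73) = ((3*(-4) + 5) + 1/(-3 + 26))*(-73) = ((-12 + 5) + 1/23)*(-73) = (-7 + 1/23)*(-73) = -160/23*(-73) = 11680/23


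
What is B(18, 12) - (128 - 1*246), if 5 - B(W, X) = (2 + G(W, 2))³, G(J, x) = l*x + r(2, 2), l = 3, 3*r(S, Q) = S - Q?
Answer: -389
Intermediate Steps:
r(S, Q) = -Q/3 + S/3 (r(S, Q) = (S - Q)/3 = -Q/3 + S/3)
G(J, x) = 3*x (G(J, x) = 3*x + (-⅓*2 + (⅓)*2) = 3*x + (-⅔ + ⅔) = 3*x + 0 = 3*x)
B(W, X) = -507 (B(W, X) = 5 - (2 + 3*2)³ = 5 - (2 + 6)³ = 5 - 1*8³ = 5 - 1*512 = 5 - 512 = -507)
B(18, 12) - (128 - 1*246) = -507 - (128 - 1*246) = -507 - (128 - 246) = -507 - 1*(-118) = -507 + 118 = -389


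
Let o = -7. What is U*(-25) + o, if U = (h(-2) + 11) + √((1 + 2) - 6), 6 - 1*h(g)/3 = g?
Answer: -882 - 25*I*√3 ≈ -882.0 - 43.301*I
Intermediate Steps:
h(g) = 18 - 3*g
U = 35 + I*√3 (U = ((18 - 3*(-2)) + 11) + √((1 + 2) - 6) = ((18 + 6) + 11) + √(3 - 6) = (24 + 11) + √(-3) = 35 + I*√3 ≈ 35.0 + 1.732*I)
U*(-25) + o = (35 + I*√3)*(-25) - 7 = (-875 - 25*I*√3) - 7 = -882 - 25*I*√3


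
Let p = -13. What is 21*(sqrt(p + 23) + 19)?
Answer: 399 + 21*sqrt(10) ≈ 465.41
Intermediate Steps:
21*(sqrt(p + 23) + 19) = 21*(sqrt(-13 + 23) + 19) = 21*(sqrt(10) + 19) = 21*(19 + sqrt(10)) = 399 + 21*sqrt(10)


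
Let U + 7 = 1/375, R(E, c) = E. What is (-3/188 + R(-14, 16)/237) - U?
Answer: 38553773/5569500 ≈ 6.9223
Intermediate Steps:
U = -2624/375 (U = -7 + 1/375 = -2624/375 ≈ -6.9973)
(-3/188 + R(-14, 16)/237) - U = (-3/188 - 14/237) - 1*(-2624/375) = (-3*1/188 - 14*1/237) + 2624/375 = (-3/188 - 14/237) + 2624/375 = -3343/44556 + 2624/375 = 38553773/5569500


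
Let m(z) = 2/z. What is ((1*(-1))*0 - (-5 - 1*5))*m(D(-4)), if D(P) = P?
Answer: -5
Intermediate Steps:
((1*(-1))*0 - (-5 - 1*5))*m(D(-4)) = ((1*(-1))*0 - (-5 - 1*5))*(2/(-4)) = (-1*0 - (-5 - 5))*(2*(-¼)) = (0 - 1*(-10))*(-½) = (0 + 10)*(-½) = 10*(-½) = -5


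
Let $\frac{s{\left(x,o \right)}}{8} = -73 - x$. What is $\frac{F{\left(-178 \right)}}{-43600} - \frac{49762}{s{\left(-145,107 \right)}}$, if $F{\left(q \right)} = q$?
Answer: $- \frac{67797521}{784800} \approx -86.388$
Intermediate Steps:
$s{\left(x,o \right)} = -584 - 8 x$ ($s{\left(x,o \right)} = 8 \left(-73 - x\right) = -584 - 8 x$)
$\frac{F{\left(-178 \right)}}{-43600} - \frac{49762}{s{\left(-145,107 \right)}} = - \frac{178}{-43600} - \frac{49762}{-584 - -1160} = \left(-178\right) \left(- \frac{1}{43600}\right) - \frac{49762}{-584 + 1160} = \frac{89}{21800} - \frac{49762}{576} = \frac{89}{21800} - \frac{24881}{288} = - \frac{67797521}{784800}$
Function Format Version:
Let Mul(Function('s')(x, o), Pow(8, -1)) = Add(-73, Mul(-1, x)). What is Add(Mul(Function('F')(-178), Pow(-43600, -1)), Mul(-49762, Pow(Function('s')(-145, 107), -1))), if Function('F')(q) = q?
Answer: Rational(-67797521, 784800) ≈ -86.388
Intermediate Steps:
Function('s')(x, o) = Add(-584, Mul(-8, x)) (Function('s')(x, o) = Mul(8, Add(-73, Mul(-1, x))) = Add(-584, Mul(-8, x)))
Add(Mul(Function('F')(-178), Pow(-43600, -1)), Mul(-49762, Pow(Function('s')(-145, 107), -1))) = Add(Mul(-178, Pow(-43600, -1)), Mul(-49762, Pow(Add(-584, Mul(-8, -145)), -1))) = Add(Mul(-178, Rational(-1, 43600)), Mul(-49762, Pow(Add(-584, 1160), -1))) = Add(Rational(89, 21800), Mul(-49762, Pow(576, -1))) = Add(Rational(89, 21800), Mul(-49762, Rational(1, 576))) = Add(Rational(89, 21800), Rational(-24881, 288)) = Rational(-67797521, 784800)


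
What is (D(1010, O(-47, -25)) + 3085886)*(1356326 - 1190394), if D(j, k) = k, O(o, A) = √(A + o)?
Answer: 512047235752 + 995592*I*√2 ≈ 5.1205e+11 + 1.408e+6*I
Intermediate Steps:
(D(1010, O(-47, -25)) + 3085886)*(1356326 - 1190394) = (√(-25 - 47) + 3085886)*(1356326 - 1190394) = (√(-72) + 3085886)*165932 = (6*I*√2 + 3085886)*165932 = (3085886 + 6*I*√2)*165932 = 512047235752 + 995592*I*√2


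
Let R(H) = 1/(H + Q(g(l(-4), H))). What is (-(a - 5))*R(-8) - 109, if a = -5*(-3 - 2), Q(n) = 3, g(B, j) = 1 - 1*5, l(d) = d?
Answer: -105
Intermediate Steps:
g(B, j) = -4 (g(B, j) = 1 - 5 = -4)
a = 25 (a = -5*(-5) = 25)
R(H) = 1/(3 + H) (R(H) = 1/(H + 3) = 1/(3 + H))
(-(a - 5))*R(-8) - 109 = (-(25 - 5))/(3 - 8) - 109 = -1*20/(-5) - 109 = -20*(-⅕) - 109 = 4 - 109 = -105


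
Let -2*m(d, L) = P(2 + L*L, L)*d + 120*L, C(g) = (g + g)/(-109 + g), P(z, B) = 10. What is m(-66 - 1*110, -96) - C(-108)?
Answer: 1440664/217 ≈ 6639.0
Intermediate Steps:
C(g) = 2*g/(-109 + g) (C(g) = (2*g)/(-109 + g) = 2*g/(-109 + g))
m(d, L) = -60*L - 5*d (m(d, L) = -(10*d + 120*L)/2 = -60*L - 5*d)
m(-66 - 1*110, -96) - C(-108) = (-60*(-96) - 5*(-66 - 1*110)) - 2*(-108)/(-109 - 108) = (5760 - 5*(-66 - 110)) - 2*(-108)/(-217) = (5760 - 5*(-176)) - 2*(-108)*(-1)/217 = (5760 + 880) - 1*216/217 = 6640 - 216/217 = 1440664/217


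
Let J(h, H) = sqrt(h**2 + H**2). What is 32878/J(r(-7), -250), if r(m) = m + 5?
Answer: 16439*sqrt(15626)/15626 ≈ 131.51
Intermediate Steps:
r(m) = 5 + m
J(h, H) = sqrt(H**2 + h**2)
32878/J(r(-7), -250) = 32878/(sqrt((-250)**2 + (5 - 7)**2)) = 32878/(sqrt(62500 + (-2)**2)) = 32878/(sqrt(62500 + 4)) = 32878/(sqrt(62504)) = 32878/((2*sqrt(15626))) = 32878*(sqrt(15626)/31252) = 16439*sqrt(15626)/15626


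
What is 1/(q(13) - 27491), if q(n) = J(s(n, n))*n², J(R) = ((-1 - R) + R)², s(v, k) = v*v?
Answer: -1/27322 ≈ -3.6601e-5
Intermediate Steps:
s(v, k) = v²
J(R) = 1 (J(R) = (-1)² = 1)
q(n) = n² (q(n) = 1*n² = n²)
1/(q(13) - 27491) = 1/(13² - 27491) = 1/(169 - 27491) = 1/(-27322) = -1/27322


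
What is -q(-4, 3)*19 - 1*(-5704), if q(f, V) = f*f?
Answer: 5400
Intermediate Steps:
q(f, V) = f**2
-q(-4, 3)*19 - 1*(-5704) = -1*(-4)**2*19 - 1*(-5704) = -1*16*19 + 5704 = -16*19 + 5704 = -304 + 5704 = 5400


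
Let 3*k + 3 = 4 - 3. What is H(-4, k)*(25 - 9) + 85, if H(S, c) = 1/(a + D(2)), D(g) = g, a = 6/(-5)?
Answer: 105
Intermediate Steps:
a = -6/5 (a = 6*(-1/5) = -6/5 ≈ -1.2000)
k = -2/3 (k = -1 + (4 - 3)/3 = -1 + (1/3)*1 = -1 + 1/3 = -2/3 ≈ -0.66667)
H(S, c) = 5/4 (H(S, c) = 1/(-6/5 + 2) = 1/(4/5) = 5/4)
H(-4, k)*(25 - 9) + 85 = 5*(25 - 9)/4 + 85 = (5/4)*16 + 85 = 20 + 85 = 105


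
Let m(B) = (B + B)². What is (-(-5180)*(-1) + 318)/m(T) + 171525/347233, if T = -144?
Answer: 6269361377/14400446976 ≈ 0.43536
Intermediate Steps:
m(B) = 4*B² (m(B) = (2*B)² = 4*B²)
(-(-5180)*(-1) + 318)/m(T) + 171525/347233 = (-(-5180)*(-1) + 318)/((4*(-144)²)) + 171525/347233 = (-74*70 + 318)/((4*20736)) + 171525*(1/347233) = (-5180 + 318)/82944 + 171525/347233 = -4862*1/82944 + 171525/347233 = -2431/41472 + 171525/347233 = 6269361377/14400446976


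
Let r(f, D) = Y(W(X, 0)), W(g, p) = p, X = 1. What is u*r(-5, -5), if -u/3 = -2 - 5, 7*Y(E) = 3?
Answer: 9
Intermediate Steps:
Y(E) = 3/7 (Y(E) = (1/7)*3 = 3/7)
u = 21 (u = -3*(-2 - 5) = -3*(-7) = 21)
r(f, D) = 3/7
u*r(-5, -5) = 21*(3/7) = 9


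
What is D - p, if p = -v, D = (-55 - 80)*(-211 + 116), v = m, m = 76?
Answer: 12901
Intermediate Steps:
v = 76
D = 12825 (D = -135*(-95) = 12825)
p = -76 (p = -1*76 = -76)
D - p = 12825 - 1*(-76) = 12825 + 76 = 12901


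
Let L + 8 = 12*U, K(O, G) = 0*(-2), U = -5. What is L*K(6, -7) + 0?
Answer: 0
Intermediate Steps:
K(O, G) = 0
L = -68 (L = -8 + 12*(-5) = -8 - 60 = -68)
L*K(6, -7) + 0 = -68*0 + 0 = 0 + 0 = 0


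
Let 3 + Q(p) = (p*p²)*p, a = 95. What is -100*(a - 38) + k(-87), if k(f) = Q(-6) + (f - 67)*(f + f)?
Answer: 22389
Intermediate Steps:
Q(p) = -3 + p⁴ (Q(p) = -3 + (p*p²)*p = -3 + p³*p = -3 + p⁴)
k(f) = 1293 + 2*f*(-67 + f) (k(f) = (-3 + (-6)⁴) + (f - 67)*(f + f) = (-3 + 1296) + (-67 + f)*(2*f) = 1293 + 2*f*(-67 + f))
-100*(a - 38) + k(-87) = -100*(95 - 38) + (1293 - 134*(-87) + 2*(-87)²) = -100*57 + (1293 + 11658 + 2*7569) = -5700 + (1293 + 11658 + 15138) = -5700 + 28089 = 22389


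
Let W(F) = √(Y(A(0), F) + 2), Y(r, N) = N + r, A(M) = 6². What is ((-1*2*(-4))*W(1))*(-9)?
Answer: -72*√39 ≈ -449.64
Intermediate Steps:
A(M) = 36
W(F) = √(38 + F) (W(F) = √((F + 36) + 2) = √((36 + F) + 2) = √(38 + F))
((-1*2*(-4))*W(1))*(-9) = ((-1*2*(-4))*√(38 + 1))*(-9) = ((-2*(-4))*√39)*(-9) = (8*√39)*(-9) = -72*√39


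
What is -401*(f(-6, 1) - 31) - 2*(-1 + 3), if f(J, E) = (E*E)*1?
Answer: 12026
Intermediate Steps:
f(J, E) = E² (f(J, E) = E²*1 = E²)
-401*(f(-6, 1) - 31) - 2*(-1 + 3) = -401*(1² - 31) - 2*(-1 + 3) = -401*(1 - 31) - 2*2 = -401*(-30) - 4 = 12030 - 4 = 12026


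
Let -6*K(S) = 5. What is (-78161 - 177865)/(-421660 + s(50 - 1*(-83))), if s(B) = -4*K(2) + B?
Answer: 768078/1264571 ≈ 0.60738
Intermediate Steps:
K(S) = -5/6 (K(S) = -1/6*5 = -5/6)
s(B) = 10/3 + B (s(B) = -4*(-5/6) + B = 10/3 + B)
(-78161 - 177865)/(-421660 + s(50 - 1*(-83))) = (-78161 - 177865)/(-421660 + (10/3 + (50 - 1*(-83)))) = -256026/(-421660 + (10/3 + (50 + 83))) = -256026/(-421660 + (10/3 + 133)) = -256026/(-421660 + 409/3) = -256026/(-1264571/3) = -256026*(-3/1264571) = 768078/1264571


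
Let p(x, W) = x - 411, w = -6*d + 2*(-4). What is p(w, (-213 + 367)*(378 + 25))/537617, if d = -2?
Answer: -407/537617 ≈ -0.00075704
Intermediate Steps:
w = 4 (w = -6*(-2) + 2*(-4) = 12 - 8 = 4)
p(x, W) = -411 + x
p(w, (-213 + 367)*(378 + 25))/537617 = (-411 + 4)/537617 = -407*1/537617 = -407/537617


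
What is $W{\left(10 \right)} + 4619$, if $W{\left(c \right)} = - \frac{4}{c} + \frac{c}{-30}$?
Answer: $\frac{69274}{15} \approx 4618.3$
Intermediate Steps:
$W{\left(c \right)} = - \frac{4}{c} - \frac{c}{30}$ ($W{\left(c \right)} = - \frac{4}{c} + c \left(- \frac{1}{30}\right) = - \frac{4}{c} - \frac{c}{30}$)
$W{\left(10 \right)} + 4619 = \left(- \frac{4}{10} - \frac{1}{3}\right) + 4619 = \left(\left(-4\right) \frac{1}{10} - \frac{1}{3}\right) + 4619 = \left(- \frac{2}{5} - \frac{1}{3}\right) + 4619 = - \frac{11}{15} + 4619 = \frac{69274}{15}$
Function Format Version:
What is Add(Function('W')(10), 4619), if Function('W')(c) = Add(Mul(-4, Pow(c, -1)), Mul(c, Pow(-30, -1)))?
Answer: Rational(69274, 15) ≈ 4618.3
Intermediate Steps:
Function('W')(c) = Add(Mul(-4, Pow(c, -1)), Mul(Rational(-1, 30), c)) (Function('W')(c) = Add(Mul(-4, Pow(c, -1)), Mul(c, Rational(-1, 30))) = Add(Mul(-4, Pow(c, -1)), Mul(Rational(-1, 30), c)))
Add(Function('W')(10), 4619) = Add(Add(Mul(-4, Pow(10, -1)), Mul(Rational(-1, 30), 10)), 4619) = Add(Add(Mul(-4, Rational(1, 10)), Rational(-1, 3)), 4619) = Add(Add(Rational(-2, 5), Rational(-1, 3)), 4619) = Add(Rational(-11, 15), 4619) = Rational(69274, 15)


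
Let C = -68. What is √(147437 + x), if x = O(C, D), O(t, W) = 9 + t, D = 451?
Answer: 11*√1218 ≈ 383.90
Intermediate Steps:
x = -59 (x = 9 - 68 = -59)
√(147437 + x) = √(147437 - 59) = √147378 = 11*√1218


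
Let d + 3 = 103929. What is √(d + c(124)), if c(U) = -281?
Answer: √103645 ≈ 321.94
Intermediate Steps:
d = 103926 (d = -3 + 103929 = 103926)
√(d + c(124)) = √(103926 - 281) = √103645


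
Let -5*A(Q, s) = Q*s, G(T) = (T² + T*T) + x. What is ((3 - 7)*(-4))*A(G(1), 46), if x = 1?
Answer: -2208/5 ≈ -441.60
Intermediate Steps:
G(T) = 1 + 2*T² (G(T) = (T² + T*T) + 1 = (T² + T²) + 1 = 2*T² + 1 = 1 + 2*T²)
A(Q, s) = -Q*s/5
((3 - 7)*(-4))*A(G(1), 46) = ((3 - 7)*(-4))*(-⅕*(1 + 2*1²)*46) = (-4*(-4))*(-⅕*(1 + 2*1)*46) = 16*(-⅕*(1 + 2)*46) = 16*(-⅕*3*46) = 16*(-138/5) = -2208/5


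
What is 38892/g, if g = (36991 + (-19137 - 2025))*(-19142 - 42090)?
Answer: -9723/242310332 ≈ -4.0126e-5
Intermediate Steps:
g = -969241328 (g = (36991 - 21162)*(-61232) = 15829*(-61232) = -969241328)
38892/g = 38892/(-969241328) = 38892*(-1/969241328) = -9723/242310332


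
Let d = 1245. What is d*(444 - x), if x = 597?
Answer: -190485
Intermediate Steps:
d*(444 - x) = 1245*(444 - 1*597) = 1245*(444 - 597) = 1245*(-153) = -190485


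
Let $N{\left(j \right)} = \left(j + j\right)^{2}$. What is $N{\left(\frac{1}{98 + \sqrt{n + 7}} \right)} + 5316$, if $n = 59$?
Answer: $\frac{120903716746}{22743361} - \frac{196 \sqrt{66}}{22743361} \approx 5316.0$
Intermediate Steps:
$N{\left(j \right)} = 4 j^{2}$ ($N{\left(j \right)} = \left(2 j\right)^{2} = 4 j^{2}$)
$N{\left(\frac{1}{98 + \sqrt{n + 7}} \right)} + 5316 = 4 \left(\frac{1}{98 + \sqrt{59 + 7}}\right)^{2} + 5316 = 4 \left(\frac{1}{98 + \sqrt{66}}\right)^{2} + 5316 = \frac{4}{\left(98 + \sqrt{66}\right)^{2}} + 5316 = 5316 + \frac{4}{\left(98 + \sqrt{66}\right)^{2}}$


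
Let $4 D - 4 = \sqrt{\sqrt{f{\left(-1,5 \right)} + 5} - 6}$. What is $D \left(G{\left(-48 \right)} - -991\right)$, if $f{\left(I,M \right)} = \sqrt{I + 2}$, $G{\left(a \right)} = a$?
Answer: $943 + \frac{943 \sqrt{-6 + \sqrt{6}}}{4} \approx 943.0 + 444.22 i$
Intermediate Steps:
$f{\left(I,M \right)} = \sqrt{2 + I}$
$D = 1 + \frac{\sqrt{-6 + \sqrt{6}}}{4}$ ($D = 1 + \frac{\sqrt{\sqrt{\sqrt{2 - 1} + 5} - 6}}{4} = 1 + \frac{\sqrt{\sqrt{\sqrt{1} + 5} - 6}}{4} = 1 + \frac{\sqrt{\sqrt{1 + 5} - 6}}{4} = 1 + \frac{\sqrt{\sqrt{6} - 6}}{4} = 1 + \frac{\sqrt{-6 + \sqrt{6}}}{4} \approx 1.0 + 0.47107 i$)
$D \left(G{\left(-48 \right)} - -991\right) = \left(1 + \frac{\sqrt{-6 + \sqrt{6}}}{4}\right) \left(-48 - -991\right) = \left(1 + \frac{\sqrt{-6 + \sqrt{6}}}{4}\right) \left(-48 + 991\right) = \left(1 + \frac{\sqrt{-6 + \sqrt{6}}}{4}\right) 943 = 943 + \frac{943 \sqrt{-6 + \sqrt{6}}}{4}$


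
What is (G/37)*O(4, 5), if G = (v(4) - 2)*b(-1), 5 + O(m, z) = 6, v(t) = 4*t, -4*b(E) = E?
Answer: 7/74 ≈ 0.094595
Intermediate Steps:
b(E) = -E/4
O(m, z) = 1 (O(m, z) = -5 + 6 = 1)
G = 7/2 (G = (4*4 - 2)*(-¼*(-1)) = (16 - 2)*(¼) = 14*(¼) = 7/2 ≈ 3.5000)
(G/37)*O(4, 5) = ((7/2)/37)*1 = ((1/37)*(7/2))*1 = (7/74)*1 = 7/74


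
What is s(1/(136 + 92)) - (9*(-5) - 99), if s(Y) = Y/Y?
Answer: 145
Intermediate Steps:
s(Y) = 1
s(1/(136 + 92)) - (9*(-5) - 99) = 1 - (9*(-5) - 99) = 1 - (-45 - 99) = 1 - 1*(-144) = 1 + 144 = 145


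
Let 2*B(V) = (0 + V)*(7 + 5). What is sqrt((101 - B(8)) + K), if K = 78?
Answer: sqrt(131) ≈ 11.446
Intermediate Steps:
B(V) = 6*V (B(V) = ((0 + V)*(7 + 5))/2 = (V*12)/2 = (12*V)/2 = 6*V)
sqrt((101 - B(8)) + K) = sqrt((101 - 6*8) + 78) = sqrt((101 - 1*48) + 78) = sqrt((101 - 48) + 78) = sqrt(53 + 78) = sqrt(131)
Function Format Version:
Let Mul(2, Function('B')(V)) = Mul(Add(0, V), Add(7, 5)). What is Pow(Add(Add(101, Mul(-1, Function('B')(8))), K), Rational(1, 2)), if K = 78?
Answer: Pow(131, Rational(1, 2)) ≈ 11.446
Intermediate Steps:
Function('B')(V) = Mul(6, V) (Function('B')(V) = Mul(Rational(1, 2), Mul(Add(0, V), Add(7, 5))) = Mul(Rational(1, 2), Mul(V, 12)) = Mul(Rational(1, 2), Mul(12, V)) = Mul(6, V))
Pow(Add(Add(101, Mul(-1, Function('B')(8))), K), Rational(1, 2)) = Pow(Add(Add(101, Mul(-1, Mul(6, 8))), 78), Rational(1, 2)) = Pow(Add(Add(101, Mul(-1, 48)), 78), Rational(1, 2)) = Pow(Add(Add(101, -48), 78), Rational(1, 2)) = Pow(Add(53, 78), Rational(1, 2)) = Pow(131, Rational(1, 2))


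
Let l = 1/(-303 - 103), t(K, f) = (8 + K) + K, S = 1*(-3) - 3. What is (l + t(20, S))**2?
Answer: 379743169/164836 ≈ 2303.8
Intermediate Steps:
S = -6 (S = -3 - 3 = -6)
t(K, f) = 8 + 2*K
l = -1/406 (l = 1/(-406) = -1/406 ≈ -0.0024631)
(l + t(20, S))**2 = (-1/406 + (8 + 2*20))**2 = (-1/406 + (8 + 40))**2 = (-1/406 + 48)**2 = (19487/406)**2 = 379743169/164836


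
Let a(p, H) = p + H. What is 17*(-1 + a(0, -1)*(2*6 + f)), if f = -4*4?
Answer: 51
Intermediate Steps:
a(p, H) = H + p
f = -16
17*(-1 + a(0, -1)*(2*6 + f)) = 17*(-1 + (-1 + 0)*(2*6 - 16)) = 17*(-1 - (12 - 16)) = 17*(-1 - 1*(-4)) = 17*(-1 + 4) = 17*3 = 51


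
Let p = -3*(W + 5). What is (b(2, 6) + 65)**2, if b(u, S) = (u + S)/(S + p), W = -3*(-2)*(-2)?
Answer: 3108169/729 ≈ 4263.6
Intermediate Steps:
W = -12 (W = 6*(-2) = -12)
p = 21 (p = -3*(-12 + 5) = -3*(-7) = 21)
b(u, S) = (S + u)/(21 + S) (b(u, S) = (u + S)/(S + 21) = (S + u)/(21 + S))
(b(2, 6) + 65)**2 = ((6 + 2)/(21 + 6) + 65)**2 = (8/27 + 65)**2 = (1763/27)**2 = 3108169/729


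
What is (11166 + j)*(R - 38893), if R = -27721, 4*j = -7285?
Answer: -1244982353/2 ≈ -6.2249e+8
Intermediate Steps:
j = -7285/4 (j = (¼)*(-7285) = -7285/4 ≈ -1821.3)
(11166 + j)*(R - 38893) = (11166 - 7285/4)*(-27721 - 38893) = (37379/4)*(-66614) = -1244982353/2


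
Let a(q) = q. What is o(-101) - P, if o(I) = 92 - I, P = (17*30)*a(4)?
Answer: -1847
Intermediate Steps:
P = 2040 (P = (17*30)*4 = 510*4 = 2040)
o(-101) - P = (92 - 1*(-101)) - 1*2040 = (92 + 101) - 2040 = 193 - 2040 = -1847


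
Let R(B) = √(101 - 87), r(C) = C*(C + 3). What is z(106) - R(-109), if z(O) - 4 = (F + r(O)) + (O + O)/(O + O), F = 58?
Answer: 11617 - √14 ≈ 11613.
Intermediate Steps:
r(C) = C*(3 + C)
R(B) = √14
z(O) = 63 + O*(3 + O) (z(O) = 4 + ((58 + O*(3 + O)) + (O + O)/(O + O)) = 4 + ((58 + O*(3 + O)) + (2*O)/((2*O))) = 4 + ((58 + O*(3 + O)) + (2*O)*(1/(2*O))) = 4 + ((58 + O*(3 + O)) + 1) = 4 + (59 + O*(3 + O)) = 63 + O*(3 + O))
z(106) - R(-109) = (63 + 106*(3 + 106)) - √14 = (63 + 106*109) - √14 = (63 + 11554) - √14 = 11617 - √14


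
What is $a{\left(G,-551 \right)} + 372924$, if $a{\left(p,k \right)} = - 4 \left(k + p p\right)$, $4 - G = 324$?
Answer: $-34472$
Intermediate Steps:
$G = -320$ ($G = 4 - 324 = -320$)
$a{\left(p,k \right)} = - 4 k - 4 p^{2}$ ($a{\left(p,k \right)} = - 4 \left(k + p^{2}\right) = - 4 k - 4 p^{2}$)
$a{\left(G,-551 \right)} + 372924 = \left(\left(-4\right) \left(-551\right) - 4 \left(-320\right)^{2}\right) + 372924 = \left(2204 - 409600\right) + 372924 = -407396 + 372924 = -34472$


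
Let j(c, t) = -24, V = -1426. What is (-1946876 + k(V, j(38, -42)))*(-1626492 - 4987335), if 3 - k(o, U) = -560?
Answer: 12872577469851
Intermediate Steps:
k(o, U) = 563 (k(o, U) = 3 - 1*(-560) = 3 + 560 = 563)
(-1946876 + k(V, j(38, -42)))*(-1626492 - 4987335) = (-1946876 + 563)*(-1626492 - 4987335) = -1946313*(-6613827) = 12872577469851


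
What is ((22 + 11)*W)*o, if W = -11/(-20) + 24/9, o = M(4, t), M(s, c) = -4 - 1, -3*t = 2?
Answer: -2123/4 ≈ -530.75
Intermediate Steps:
t = -⅔ (t = -⅓*2 = -⅔ ≈ -0.66667)
M(s, c) = -5
o = -5
W = 193/60 (W = -11*(-1/20) + 24*(⅑) = 11/20 + 8/3 = 193/60 ≈ 3.2167)
((22 + 11)*W)*o = ((22 + 11)*(193/60))*(-5) = (33*(193/60))*(-5) = (2123/20)*(-5) = -2123/4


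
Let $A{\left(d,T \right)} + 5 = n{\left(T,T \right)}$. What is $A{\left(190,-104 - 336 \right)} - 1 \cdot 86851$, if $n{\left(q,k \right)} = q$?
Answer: $-87296$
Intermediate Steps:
$A{\left(d,T \right)} = -5 + T$
$A{\left(190,-104 - 336 \right)} - 1 \cdot 86851 = \left(-5 - 440\right) - 1 \cdot 86851 = \left(-5 - 440\right) - 86851 = -445 - 86851 = -87296$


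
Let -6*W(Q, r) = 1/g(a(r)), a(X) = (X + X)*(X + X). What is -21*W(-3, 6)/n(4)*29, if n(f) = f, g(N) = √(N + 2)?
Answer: 203*√146/1168 ≈ 2.1001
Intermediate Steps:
a(X) = 4*X² (a(X) = (2*X)*(2*X) = 4*X²)
g(N) = √(2 + N)
W(Q, r) = -1/(6*√(2 + 4*r²))
-21*W(-3, 6)/n(4)*29 = -21*(-√2/(12*√(1 + 2*6²)))/4*29 = -21*(-√2/(12*√(1 + 2*36)))/4*29 = -21*(-√2/(12*√(1 + 72)))/4*29 = -21*(-√2/(12*√73))/4*29 = -21*(-√2*√73/73/12)/4*29 = -21*(-√146/876)/4*29 = -(-7)*√146/1168*29 = (7*√146/1168)*29 = 203*√146/1168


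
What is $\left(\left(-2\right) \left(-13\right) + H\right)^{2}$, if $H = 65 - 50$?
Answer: $1681$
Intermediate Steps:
$H = 15$ ($H = 65 - 50 = 15$)
$\left(\left(-2\right) \left(-13\right) + H\right)^{2} = \left(\left(-2\right) \left(-13\right) + 15\right)^{2} = \left(26 + 15\right)^{2} = 41^{2} = 1681$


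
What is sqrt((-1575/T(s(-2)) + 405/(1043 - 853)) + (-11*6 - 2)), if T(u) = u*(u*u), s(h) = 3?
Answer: I*sqrt(1614126)/114 ≈ 11.145*I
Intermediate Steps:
T(u) = u**3 (T(u) = u*u**2 = u**3)
sqrt((-1575/T(s(-2)) + 405/(1043 - 853)) + (-11*6 - 2)) = sqrt((-1575/(3**3) + 405/(1043 - 853)) + (-11*6 - 2)) = sqrt((-1575/27 + 405/190) + (-66 - 2)) = sqrt((-1575*1/27 + 405*(1/190)) - 68) = sqrt((-175/3 + 81/38) - 68) = sqrt(-6407/114 - 68) = sqrt(-14159/114) = I*sqrt(1614126)/114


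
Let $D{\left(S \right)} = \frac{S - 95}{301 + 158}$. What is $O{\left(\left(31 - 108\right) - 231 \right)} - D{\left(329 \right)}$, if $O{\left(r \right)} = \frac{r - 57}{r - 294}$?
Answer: $\frac{2963}{30702} \approx 0.096508$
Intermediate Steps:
$O{\left(r \right)} = \frac{-57 + r}{-294 + r}$
$D{\left(S \right)} = - \frac{95}{459} + \frac{S}{459}$ ($D{\left(S \right)} = \frac{-95 + S}{459} = \left(-95 + S\right) \frac{1}{459} = - \frac{95}{459} + \frac{S}{459}$)
$O{\left(\left(31 - 108\right) - 231 \right)} - D{\left(329 \right)} = \frac{-57 + \left(\left(31 - 108\right) - 231\right)}{-294 + \left(\left(31 - 108\right) - 231\right)} - \left(- \frac{95}{459} + \frac{1}{459} \cdot 329\right) = \frac{-57 - 308}{-294 - 308} - \left(- \frac{95}{459} + \frac{329}{459}\right) = \frac{-57 - 308}{-294 - 308} - \frac{26}{51} = \frac{1}{-602} \left(-365\right) - \frac{26}{51} = \left(- \frac{1}{602}\right) \left(-365\right) - \frac{26}{51} = \frac{365}{602} - \frac{26}{51} = \frac{2963}{30702}$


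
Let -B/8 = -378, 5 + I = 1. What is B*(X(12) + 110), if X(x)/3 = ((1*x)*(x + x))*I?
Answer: -10118304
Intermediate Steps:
I = -4 (I = -5 + 1 = -4)
B = 3024 (B = -8*(-378) = 3024)
X(x) = -24*x² (X(x) = 3*(((1*x)*(x + x))*(-4)) = 3*((x*(2*x))*(-4)) = 3*((2*x²)*(-4)) = 3*(-8*x²) = -24*x²)
B*(X(12) + 110) = 3024*(-24*12² + 110) = 3024*(-24*144 + 110) = 3024*(-3456 + 110) = 3024*(-3346) = -10118304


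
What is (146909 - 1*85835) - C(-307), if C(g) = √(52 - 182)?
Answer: 61074 - I*√130 ≈ 61074.0 - 11.402*I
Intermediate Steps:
C(g) = I*√130 (C(g) = √(-130) = I*√130)
(146909 - 1*85835) - C(-307) = (146909 - 1*85835) - I*√130 = (146909 - 85835) - I*√130 = 61074 - I*√130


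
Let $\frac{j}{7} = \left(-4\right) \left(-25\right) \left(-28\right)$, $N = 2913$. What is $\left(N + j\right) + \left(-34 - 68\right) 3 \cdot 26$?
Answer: $-24643$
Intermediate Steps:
$j = -19600$ ($j = 7 \left(-4\right) \left(-25\right) \left(-28\right) = 7 \cdot 100 \left(-28\right) = 7 \left(-2800\right) = -19600$)
$\left(N + j\right) + \left(-34 - 68\right) 3 \cdot 26 = \left(2913 - 19600\right) + \left(-34 - 68\right) 3 \cdot 26 = -16687 - 7956 = -24643$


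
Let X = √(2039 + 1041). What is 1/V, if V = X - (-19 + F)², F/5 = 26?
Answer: -12321/151803961 - 2*√770/151803961 ≈ -8.1529e-5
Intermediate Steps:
F = 130 (F = 5*26 = 130)
X = 2*√770 (X = √3080 = 2*√770 ≈ 55.498)
V = -12321 + 2*√770 (V = 2*√770 - (-19 + 130)² = 2*√770 - 1*111² = 2*√770 - 1*12321 = 2*√770 - 12321 = -12321 + 2*√770 ≈ -12266.)
1/V = 1/(-12321 + 2*√770)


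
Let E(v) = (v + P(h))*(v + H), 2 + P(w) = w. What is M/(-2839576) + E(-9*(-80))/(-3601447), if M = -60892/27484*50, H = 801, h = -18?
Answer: -10385164735923575/35133424063564556 ≈ -0.29559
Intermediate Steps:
P(w) = -2 + w
E(v) = (-20 + v)*(801 + v) (E(v) = (v + (-2 - 18))*(v + 801) = (v - 20)*(801 + v) = (-20 + v)*(801 + v))
M = -761150/6871 (M = -60892*1/27484*50 = -15223/6871*50 = -761150/6871 ≈ -110.78)
M/(-2839576) + E(-9*(-80))/(-3601447) = -761150/6871/(-2839576) + (-16020 + (-9*(-80))² + 781*(-9*(-80)))/(-3601447) = -761150/6871*(-1/2839576) + (-16020 + 720² + 781*720)*(-1/3601447) = 380575/9755363348 + (-16020 + 518400 + 562320)*(-1/3601447) = 380575/9755363348 + 1064700*(-1/3601447) = 380575/9755363348 - 1064700/3601447 = -10385164735923575/35133424063564556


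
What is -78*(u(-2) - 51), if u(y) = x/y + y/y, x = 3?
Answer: 4017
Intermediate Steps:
u(y) = 1 + 3/y (u(y) = 3/y + y/y = 3/y + 1 = 1 + 3/y)
-78*(u(-2) - 51) = -78*((3 - 2)/(-2) - 51) = -78*(-1/2*1 - 51) = -78*(-1/2 - 51) = -78*(-103/2) = 4017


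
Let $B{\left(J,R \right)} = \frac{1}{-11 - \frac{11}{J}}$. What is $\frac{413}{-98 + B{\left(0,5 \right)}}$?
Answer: $- \frac{59}{14} \approx -4.2143$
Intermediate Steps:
$\frac{413}{-98 + B{\left(0,5 \right)}} = \frac{413}{-98 - \frac{0}{11 + 11 \cdot 0}} = \frac{413}{-98 - \frac{0}{11 + 0}} = \frac{413}{-98 - \frac{0}{11}} = \frac{413}{-98 - 0 \cdot \frac{1}{11}} = \frac{413}{-98 + 0} = \frac{413}{-98} = 413 \left(- \frac{1}{98}\right) = - \frac{59}{14}$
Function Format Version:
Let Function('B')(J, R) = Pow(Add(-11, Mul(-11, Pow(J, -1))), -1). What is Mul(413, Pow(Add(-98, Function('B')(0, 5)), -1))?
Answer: Rational(-59, 14) ≈ -4.2143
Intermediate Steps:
Mul(413, Pow(Add(-98, Function('B')(0, 5)), -1)) = Mul(413, Pow(Add(-98, Mul(-1, 0, Pow(Add(11, Mul(11, 0)), -1))), -1)) = Mul(413, Pow(Add(-98, Mul(-1, 0, Pow(Add(11, 0), -1))), -1)) = Mul(413, Pow(Add(-98, Mul(-1, 0, Pow(11, -1))), -1)) = Mul(413, Pow(Add(-98, Mul(-1, 0, Rational(1, 11))), -1)) = Mul(413, Pow(Add(-98, 0), -1)) = Mul(413, Pow(-98, -1)) = Mul(413, Rational(-1, 98)) = Rational(-59, 14)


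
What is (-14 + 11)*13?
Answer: -39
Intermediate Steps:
(-14 + 11)*13 = -3*13 = -39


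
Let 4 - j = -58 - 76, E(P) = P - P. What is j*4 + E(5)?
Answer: 552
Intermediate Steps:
E(P) = 0
j = 138 (j = 4 - (-58 - 76) = 4 - 1*(-134) = 4 + 134 = 138)
j*4 + E(5) = 138*4 + 0 = 552 + 0 = 552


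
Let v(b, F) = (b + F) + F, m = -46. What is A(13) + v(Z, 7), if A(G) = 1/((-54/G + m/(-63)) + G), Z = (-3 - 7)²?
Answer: 894921/7843 ≈ 114.10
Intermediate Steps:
Z = 100 (Z = (-10)² = 100)
v(b, F) = b + 2*F (v(b, F) = (F + b) + F = b + 2*F)
A(G) = 1/(46/63 + G - 54/G) (A(G) = 1/((-54/G - 46/(-63)) + G) = 1/((-54/G - 46*(-1/63)) + G) = 1/((-54/G + 46/63) + G) = 1/((46/63 - 54/G) + G) = 1/(46/63 + G - 54/G))
A(13) + v(Z, 7) = 63*13/(-3402 + 46*13 + 63*13²) + (100 + 2*7) = 63*13/(-3402 + 598 + 63*169) + (100 + 14) = 63*13/(-3402 + 598 + 10647) + 114 = 63*13/7843 + 114 = 63*13*(1/7843) + 114 = 819/7843 + 114 = 894921/7843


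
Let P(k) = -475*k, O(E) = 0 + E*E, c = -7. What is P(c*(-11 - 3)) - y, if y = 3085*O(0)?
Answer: -46550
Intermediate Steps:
O(E) = E² (O(E) = 0 + E² = E²)
y = 0 (y = 3085*0² = 3085*0 = 0)
P(c*(-11 - 3)) - y = -(-3325)*(-11 - 3) - 1*0 = -(-3325)*(-14) + 0 = -475*98 + 0 = -46550 + 0 = -46550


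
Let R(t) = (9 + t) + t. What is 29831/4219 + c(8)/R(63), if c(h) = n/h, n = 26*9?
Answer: 1844707/253140 ≈ 7.2873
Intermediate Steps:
n = 234
R(t) = 9 + 2*t
c(h) = 234/h
29831/4219 + c(8)/R(63) = 29831/4219 + (234/8)/(9 + 2*63) = 29831*(1/4219) + (234*(⅛))/(9 + 126) = 29831/4219 + (117/4)/135 = 29831/4219 + (117/4)*(1/135) = 29831/4219 + 13/60 = 1844707/253140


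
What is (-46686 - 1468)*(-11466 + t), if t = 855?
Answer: 510962094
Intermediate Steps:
(-46686 - 1468)*(-11466 + t) = (-46686 - 1468)*(-11466 + 855) = -48154*(-10611) = 510962094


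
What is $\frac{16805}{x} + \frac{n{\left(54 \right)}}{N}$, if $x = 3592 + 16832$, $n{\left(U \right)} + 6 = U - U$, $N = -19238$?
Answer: $\frac{161708567}{196458456} \approx 0.82312$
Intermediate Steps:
$n{\left(U \right)} = -6$ ($n{\left(U \right)} = -6 + \left(U - U\right) = -6 + 0 = -6$)
$x = 20424$
$\frac{16805}{x} + \frac{n{\left(54 \right)}}{N} = \frac{16805}{20424} - \frac{6}{-19238} = 16805 \cdot \frac{1}{20424} - - \frac{3}{9619} = \frac{16805}{20424} + \frac{3}{9619} = \frac{161708567}{196458456}$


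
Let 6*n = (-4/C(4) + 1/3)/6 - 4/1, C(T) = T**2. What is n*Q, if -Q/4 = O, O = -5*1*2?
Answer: -1435/54 ≈ -26.574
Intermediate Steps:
O = -10 (O = -5*2 = -10)
n = -287/432 (n = ((-4/(4**2) + 1/3)/6 - 4/1)/6 = ((-4/16 + 1*(1/3))*(1/6) - 4*1)/6 = ((-4*1/16 + 1/3)*(1/6) - 4)/6 = ((-1/4 + 1/3)*(1/6) - 4)/6 = ((1/12)*(1/6) - 4)/6 = (1/72 - 4)/6 = (1/6)*(-287/72) = -287/432 ≈ -0.66435)
Q = 40 (Q = -4*(-10) = 40)
n*Q = -287/432*40 = -1435/54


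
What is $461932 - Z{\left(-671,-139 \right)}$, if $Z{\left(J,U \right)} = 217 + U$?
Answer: $461854$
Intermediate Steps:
$461932 - Z{\left(-671,-139 \right)} = 461932 - \left(217 - 139\right) = 461932 - 78 = 461854$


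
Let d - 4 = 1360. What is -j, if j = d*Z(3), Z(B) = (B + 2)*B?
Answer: -20460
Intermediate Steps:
d = 1364 (d = 4 + 1360 = 1364)
Z(B) = B*(2 + B) (Z(B) = (2 + B)*B = B*(2 + B))
j = 20460 (j = 1364*(3*(2 + 3)) = 1364*(3*5) = 1364*15 = 20460)
-j = -1*20460 = -20460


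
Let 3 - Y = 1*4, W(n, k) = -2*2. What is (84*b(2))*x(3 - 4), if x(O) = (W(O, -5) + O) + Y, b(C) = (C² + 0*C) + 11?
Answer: -7560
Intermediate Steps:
W(n, k) = -4
Y = -1 (Y = 3 - 4 = -1)
b(C) = 11 + C² (b(C) = (C² + 0) + 11 = C² + 11 = 11 + C²)
x(O) = -5 + O (x(O) = (-4 + O) - 1 = -5 + O)
(84*b(2))*x(3 - 4) = (84*(11 + 2²))*(-5 + (3 - 4)) = (84*(11 + 4))*(-5 - 1) = (84*15)*(-6) = 1260*(-6) = -7560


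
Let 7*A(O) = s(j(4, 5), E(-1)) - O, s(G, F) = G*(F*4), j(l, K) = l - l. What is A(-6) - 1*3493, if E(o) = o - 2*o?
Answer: -24445/7 ≈ -3492.1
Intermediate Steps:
E(o) = -o
j(l, K) = 0
s(G, F) = 4*F*G (s(G, F) = G*(4*F) = 4*F*G)
A(O) = -O/7 (A(O) = (4*(-1*(-1))*0 - O)/7 = (4*1*0 - O)/7 = (0 - O)/7 = (-O)/7 = -O/7)
A(-6) - 1*3493 = -1/7*(-6) - 1*3493 = 6/7 - 3493 = -24445/7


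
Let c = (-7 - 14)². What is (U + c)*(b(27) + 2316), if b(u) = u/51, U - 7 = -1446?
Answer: -39302238/17 ≈ -2.3119e+6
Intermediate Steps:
U = -1439 (U = 7 - 1446 = -1439)
c = 441 (c = (-21)² = 441)
b(u) = u/51 (b(u) = u*(1/51) = u/51)
(U + c)*(b(27) + 2316) = (-1439 + 441)*((1/51)*27 + 2316) = -998*(9/17 + 2316) = -998*39381/17 = -39302238/17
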